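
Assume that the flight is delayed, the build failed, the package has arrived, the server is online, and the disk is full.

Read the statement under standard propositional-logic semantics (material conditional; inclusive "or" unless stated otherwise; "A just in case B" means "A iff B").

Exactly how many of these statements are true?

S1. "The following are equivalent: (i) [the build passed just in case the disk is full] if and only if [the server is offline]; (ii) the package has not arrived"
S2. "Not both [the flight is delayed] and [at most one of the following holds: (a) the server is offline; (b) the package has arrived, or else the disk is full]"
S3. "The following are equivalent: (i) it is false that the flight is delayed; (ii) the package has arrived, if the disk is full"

0

Let Q = "the build passed" (F), U = "the disk is full" (T), S = "the server is online" (T), R = "the package has arrived" (T), P = "the flight is delayed" (T).

S1: In symbols: ((Q ↔ U) ↔ ¬S) ↔ ¬R

Q ↔ U = F ↔ T = F
¬S = ¬T = F
(Q ↔ U) ↔ ¬S = F ↔ F = T
¬R = ¬T = F
((Q ↔ U) ↔ ¬S) ↔ ¬R = T ↔ F = F
Hence S1 is false.

S2: This is P ↑ (¬S ↑ (R ∨ U)).

¬S = ¬T = F
R ∨ U = T ∨ T = T
¬S ↑ (R ∨ U) = F ↑ T = T
P ↑ (¬S ↑ (R ∨ U)) = T ↑ T = F
Thus S2 is false.

S3: Formalization: ¬P ↔ (U → R)

¬P = ¬T = F
U → R = T → T = T
¬P ↔ (U → R) = F ↔ T = F
So S3 is false.

0 of the 3 statements are true (none).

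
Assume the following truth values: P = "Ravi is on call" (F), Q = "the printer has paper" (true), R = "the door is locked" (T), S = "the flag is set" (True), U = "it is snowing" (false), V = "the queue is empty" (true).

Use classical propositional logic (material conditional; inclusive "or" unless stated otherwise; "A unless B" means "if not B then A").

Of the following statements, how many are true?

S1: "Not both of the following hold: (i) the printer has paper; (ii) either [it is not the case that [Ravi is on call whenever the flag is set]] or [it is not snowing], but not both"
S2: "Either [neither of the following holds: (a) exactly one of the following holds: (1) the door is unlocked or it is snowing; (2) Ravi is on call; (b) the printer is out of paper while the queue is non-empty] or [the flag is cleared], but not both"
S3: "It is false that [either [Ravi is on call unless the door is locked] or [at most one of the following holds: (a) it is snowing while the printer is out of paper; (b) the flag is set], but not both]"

S1: In symbols: Q ↑ (¬(S → P) ⊕ ¬U)

S → P = T → F = F
¬(S → P) = ¬F = T
¬U = ¬F = T
¬(S → P) ⊕ ¬U = T ⊕ T = F
Q ↑ (¬(S → P) ⊕ ¬U) = T ↑ F = T
So S1 is true.

S2: In symbols: (((¬R ∨ U) ⊕ P) ↓ (¬Q ∧ ¬V)) ⊕ ¬S

¬R = ¬T = F
¬R ∨ U = F ∨ F = F
(¬R ∨ U) ⊕ P = F ⊕ F = F
¬Q = ¬T = F
¬V = ¬T = F
¬Q ∧ ¬V = F ∧ F = F
((¬R ∨ U) ⊕ P) ↓ (¬Q ∧ ¬V) = F ↓ F = T
¬S = ¬T = F
(((¬R ∨ U) ⊕ P) ↓ (¬Q ∧ ¬V)) ⊕ ¬S = T ⊕ F = T
Hence S2 is true.

S3: Parsed as ¬((P ∨ R) ⊕ ((U ∧ ¬Q) ↑ S))

P ∨ R = F ∨ T = T
¬Q = ¬T = F
U ∧ ¬Q = F ∧ F = F
(U ∧ ¬Q) ↑ S = F ↑ T = T
(P ∨ R) ⊕ ((U ∧ ¬Q) ↑ S) = T ⊕ T = F
¬((P ∨ R) ⊕ ((U ∧ ¬Q) ↑ S)) = ¬F = T
Thus S3 is true.

3 of the 3 statements are true (S1, S2, S3).

3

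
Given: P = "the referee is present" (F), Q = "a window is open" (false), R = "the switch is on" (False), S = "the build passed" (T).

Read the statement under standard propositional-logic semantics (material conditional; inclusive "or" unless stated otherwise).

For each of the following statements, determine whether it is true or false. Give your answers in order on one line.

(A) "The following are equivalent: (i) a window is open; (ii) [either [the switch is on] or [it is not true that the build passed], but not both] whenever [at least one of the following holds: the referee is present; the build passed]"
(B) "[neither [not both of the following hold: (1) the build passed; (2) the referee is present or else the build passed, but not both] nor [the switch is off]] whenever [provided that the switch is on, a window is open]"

(A) True; (B) False

(A): This is Q iff ((P or S) -> (R xor not S)).

P or S = False or True = True
not S = not True = False
R xor not S = False xor False = False
(P or S) -> (R xor not S) = True -> False = False
Q iff ((P or S) -> (R xor not S)) = False iff False = True
Hence (A) is true.

(B): In symbols: (R -> Q) -> ((S nand (P xor S)) nor not R)

R -> Q = False -> False = True
P xor S = False xor True = True
S nand (P xor S) = True nand True = False
not R = not False = True
(S nand (P xor S)) nor not R = False nor True = False
(R -> Q) -> ((S nand (P xor S)) nor not R) = True -> False = False
Thus (B) is false.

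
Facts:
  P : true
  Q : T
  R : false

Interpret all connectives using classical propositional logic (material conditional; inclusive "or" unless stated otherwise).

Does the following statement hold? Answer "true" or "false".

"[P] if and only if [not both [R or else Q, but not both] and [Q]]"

False

Parsed as P ↔ ((R ⊕ Q) ↑ Q)

R ⊕ Q = F ⊕ T = T
(R ⊕ Q) ↑ Q = T ↑ T = F
P ↔ ((R ⊕ Q) ↑ Q) = T ↔ F = F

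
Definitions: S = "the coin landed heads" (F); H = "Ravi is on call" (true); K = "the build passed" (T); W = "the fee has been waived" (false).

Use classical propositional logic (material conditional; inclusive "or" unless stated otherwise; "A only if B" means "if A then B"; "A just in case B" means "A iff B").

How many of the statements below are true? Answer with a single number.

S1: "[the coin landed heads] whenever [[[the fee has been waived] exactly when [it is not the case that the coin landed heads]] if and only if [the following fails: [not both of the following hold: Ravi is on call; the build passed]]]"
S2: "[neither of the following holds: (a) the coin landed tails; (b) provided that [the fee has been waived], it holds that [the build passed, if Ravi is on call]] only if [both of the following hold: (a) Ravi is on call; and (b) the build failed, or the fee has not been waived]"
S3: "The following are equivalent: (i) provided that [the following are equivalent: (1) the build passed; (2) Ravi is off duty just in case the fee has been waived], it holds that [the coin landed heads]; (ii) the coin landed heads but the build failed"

3

S1: In symbols: ((W <-> ~S) <-> ~(H nand K)) -> S

~S = ~F = T
W <-> ~S = F <-> T = F
H nand K = T nand T = F
~(H nand K) = ~F = T
(W <-> ~S) <-> ~(H nand K) = F <-> T = F
((W <-> ~S) <-> ~(H nand K)) -> S = F -> F = T
Thus S1 is true.

S2: In symbols: (~S nor (W -> (H -> K))) -> (H & (~K | ~W))

~S = ~F = T
H -> K = T -> T = T
W -> (H -> K) = F -> T = T
~S nor (W -> (H -> K)) = T nor T = F
~K = ~T = F
~W = ~F = T
~K | ~W = F | T = T
H & (~K | ~W) = T & T = T
(~S nor (W -> (H -> K))) -> (H & (~K | ~W)) = F -> T = T
Hence S2 is true.

S3: Parsed as ((K <-> (~H <-> W)) -> S) <-> (S & ~K)

~H = ~T = F
~H <-> W = F <-> F = T
K <-> (~H <-> W) = T <-> T = T
(K <-> (~H <-> W)) -> S = T -> F = F
~K = ~T = F
S & ~K = F & F = F
((K <-> (~H <-> W)) -> S) <-> (S & ~K) = F <-> F = T
Thus S3 is true.

3 of the 3 statements are true.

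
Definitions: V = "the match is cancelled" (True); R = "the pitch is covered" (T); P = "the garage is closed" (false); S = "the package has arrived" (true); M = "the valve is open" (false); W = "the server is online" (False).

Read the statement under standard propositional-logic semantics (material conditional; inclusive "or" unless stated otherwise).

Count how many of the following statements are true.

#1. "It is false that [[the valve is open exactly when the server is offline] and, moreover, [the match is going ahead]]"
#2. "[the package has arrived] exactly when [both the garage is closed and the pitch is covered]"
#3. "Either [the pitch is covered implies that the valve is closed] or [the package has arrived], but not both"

#1: Formalization: not ((M iff not W) and not V)

not W = not False = True
M iff not W = False iff True = False
not V = not True = False
(M iff not W) and not V = False and False = False
not ((M iff not W) and not V) = not False = True
Thus #1 is true.

#2: Formalization: S iff (P and R)

P and R = False and True = False
S iff (P and R) = True iff False = False
Thus #2 is false.

#3: Formalization: (R -> not M) xor S

not M = not False = True
R -> not M = True -> True = True
(R -> not M) xor S = True xor True = False
Hence #3 is false.

Count: 1.

1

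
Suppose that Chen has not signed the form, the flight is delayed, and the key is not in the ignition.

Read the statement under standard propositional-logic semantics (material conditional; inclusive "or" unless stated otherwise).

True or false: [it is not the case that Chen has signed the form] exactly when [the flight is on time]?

The statement is false.

Let P = "Chen has signed the form" (F), L = "the flight is delayed" (T).
Formalization: ~P <-> ~L

~P = ~F = T
~L = ~T = F
~P <-> ~L = T <-> F = F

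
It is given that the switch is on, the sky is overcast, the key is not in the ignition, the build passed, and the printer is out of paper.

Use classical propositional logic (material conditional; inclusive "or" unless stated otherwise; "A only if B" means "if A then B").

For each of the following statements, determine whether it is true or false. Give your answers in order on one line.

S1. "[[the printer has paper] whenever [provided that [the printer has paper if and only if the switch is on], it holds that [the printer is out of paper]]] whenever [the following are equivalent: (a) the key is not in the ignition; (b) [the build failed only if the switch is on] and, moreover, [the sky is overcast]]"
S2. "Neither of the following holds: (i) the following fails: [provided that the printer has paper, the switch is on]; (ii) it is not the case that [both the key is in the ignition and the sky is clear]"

S1 F / S2 F

Let V = "the key is in the ignition" (F), P = "the build passed" (T), G = "the switch is on" (T), K = "the sky is overcast" (T), H = "the printer has paper" (F).

S1: In symbols: (¬V ↔ ((¬P → G) ∧ K)) → (((H ↔ G) → ¬H) → H)

¬V = ¬F = T
¬P = ¬T = F
¬P → G = F → T = T
(¬P → G) ∧ K = T ∧ T = T
¬V ↔ ((¬P → G) ∧ K) = T ↔ T = T
H ↔ G = F ↔ T = F
¬H = ¬F = T
(H ↔ G) → ¬H = F → T = T
((H ↔ G) → ¬H) → H = T → F = F
(¬V ↔ ((¬P → G) ∧ K)) → (((H ↔ G) → ¬H) → H) = T → F = F
So S1 is false.

S2: In symbols: ¬(H → G) ↓ ¬(V ∧ ¬K)

H → G = F → T = T
¬(H → G) = ¬T = F
¬K = ¬T = F
V ∧ ¬K = F ∧ F = F
¬(V ∧ ¬K) = ¬F = T
¬(H → G) ↓ ¬(V ∧ ¬K) = F ↓ T = F
Hence S2 is false.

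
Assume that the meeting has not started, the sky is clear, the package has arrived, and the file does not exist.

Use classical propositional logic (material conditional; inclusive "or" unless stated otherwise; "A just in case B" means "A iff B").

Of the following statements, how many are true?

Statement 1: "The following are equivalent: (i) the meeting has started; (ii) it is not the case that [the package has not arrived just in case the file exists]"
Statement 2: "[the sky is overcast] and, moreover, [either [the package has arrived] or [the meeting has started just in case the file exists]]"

Let N = "the meeting has started" (False), S = "the package has arrived" (True), H = "the file exists" (False), W = "the sky is overcast" (False).

Statement 1: This is N iff not (not S iff H).

not S = not True = False
not S iff H = False iff False = True
not (not S iff H) = not True = False
N iff not (not S iff H) = False iff False = True
So Statement 1 is true.

Statement 2: This is W and (S or (N iff H)).

N iff H = False iff False = True
S or (N iff H) = True or True = True
W and (S or (N iff H)) = False and True = False
Hence Statement 2 is false.

1 of the 2 statements is true.

1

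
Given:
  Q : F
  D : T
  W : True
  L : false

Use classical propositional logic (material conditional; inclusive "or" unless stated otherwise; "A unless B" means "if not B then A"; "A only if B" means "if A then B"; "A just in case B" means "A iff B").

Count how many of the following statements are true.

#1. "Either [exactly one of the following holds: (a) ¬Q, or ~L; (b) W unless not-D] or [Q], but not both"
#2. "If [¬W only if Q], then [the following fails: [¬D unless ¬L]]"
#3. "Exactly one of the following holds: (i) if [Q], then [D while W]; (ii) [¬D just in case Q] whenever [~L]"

0

#1: This is ((¬Q ∨ ¬L) ⊕ (W ∨ ¬D)) ⊕ Q.

¬Q = ¬F = T
¬L = ¬F = T
¬Q ∨ ¬L = T ∨ T = T
¬D = ¬T = F
W ∨ ¬D = T ∨ F = T
(¬Q ∨ ¬L) ⊕ (W ∨ ¬D) = T ⊕ T = F
((¬Q ∨ ¬L) ⊕ (W ∨ ¬D)) ⊕ Q = F ⊕ F = F
Thus #1 is false.

#2: Formalization: (¬W → Q) → ¬(¬D ∨ ¬L)

¬W = ¬T = F
¬W → Q = F → F = T
¬D = ¬T = F
¬L = ¬F = T
¬D ∨ ¬L = F ∨ T = T
¬(¬D ∨ ¬L) = ¬T = F
(¬W → Q) → ¬(¬D ∨ ¬L) = T → F = F
Hence #2 is false.

#3: This is (Q → (D ∧ W)) ⊕ (¬L → (¬D ↔ Q)).

D ∧ W = T ∧ T = T
Q → (D ∧ W) = F → T = T
¬L = ¬F = T
¬D = ¬T = F
¬D ↔ Q = F ↔ F = T
¬L → (¬D ↔ Q) = T → T = T
(Q → (D ∧ W)) ⊕ (¬L → (¬D ↔ Q)) = T ⊕ T = F
So #3 is false.

True statements: 0 (none).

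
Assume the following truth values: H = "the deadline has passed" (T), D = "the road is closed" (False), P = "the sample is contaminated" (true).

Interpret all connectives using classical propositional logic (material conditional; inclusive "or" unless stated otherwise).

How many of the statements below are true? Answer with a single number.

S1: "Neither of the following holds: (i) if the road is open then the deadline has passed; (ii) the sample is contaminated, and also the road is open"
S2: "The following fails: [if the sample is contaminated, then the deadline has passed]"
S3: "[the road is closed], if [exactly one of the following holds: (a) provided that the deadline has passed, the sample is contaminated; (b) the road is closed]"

0

S1: In symbols: (¬D → H) ↓ (P ∧ ¬D)

¬D = ¬F = T
¬D → H = T → T = T
¬D = ¬F = T
P ∧ ¬D = T ∧ T = T
(¬D → H) ↓ (P ∧ ¬D) = T ↓ T = F
Hence S1 is false.

S2: Parsed as ¬(P → H)

P → H = T → T = T
¬(P → H) = ¬T = F
Thus S2 is false.

S3: In symbols: ((H → P) ⊕ D) → D

H → P = T → T = T
(H → P) ⊕ D = T ⊕ F = T
((H → P) ⊕ D) → D = T → F = F
Thus S3 is false.

Count: 0.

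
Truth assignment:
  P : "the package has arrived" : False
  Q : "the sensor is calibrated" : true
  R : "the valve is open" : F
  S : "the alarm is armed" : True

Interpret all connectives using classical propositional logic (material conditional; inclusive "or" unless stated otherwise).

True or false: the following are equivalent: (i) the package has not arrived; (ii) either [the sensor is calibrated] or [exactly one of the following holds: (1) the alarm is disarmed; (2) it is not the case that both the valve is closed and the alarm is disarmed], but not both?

Parsed as ~P <-> (Q xor (~S xor (~R nand ~S)))

~P = ~F = T
~S = ~T = F
~R = ~F = T
~S = ~T = F
~R nand ~S = T nand F = T
~S xor (~R nand ~S) = F xor T = T
Q xor (~S xor (~R nand ~S)) = T xor T = F
~P <-> (Q xor (~S xor (~R nand ~S))) = T <-> F = F

The statement is false.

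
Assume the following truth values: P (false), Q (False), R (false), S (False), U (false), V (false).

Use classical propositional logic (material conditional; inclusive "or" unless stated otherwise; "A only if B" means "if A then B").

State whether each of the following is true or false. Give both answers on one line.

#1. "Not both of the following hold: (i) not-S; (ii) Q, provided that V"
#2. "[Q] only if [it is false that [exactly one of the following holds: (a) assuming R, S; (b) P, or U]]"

#1 False, #2 True

#1: In symbols: ~S nand (V -> Q)

~S = ~F = T
V -> Q = F -> F = T
~S nand (V -> Q) = T nand T = F
So #1 is false.

#2: Formalization: Q -> ~((R -> S) xor (P | U))

R -> S = F -> F = T
P | U = F | F = F
(R -> S) xor (P | U) = T xor F = T
~((R -> S) xor (P | U)) = ~T = F
Q -> ~((R -> S) xor (P | U)) = F -> F = T
Thus #2 is true.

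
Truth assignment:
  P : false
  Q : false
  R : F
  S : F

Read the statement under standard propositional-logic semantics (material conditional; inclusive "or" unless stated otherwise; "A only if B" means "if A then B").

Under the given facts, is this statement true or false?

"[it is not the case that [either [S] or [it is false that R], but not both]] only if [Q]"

True.

This is ~(S xor ~R) -> Q.

~R = ~F = T
S xor ~R = F xor T = T
~(S xor ~R) = ~T = F
~(S xor ~R) -> Q = F -> F = T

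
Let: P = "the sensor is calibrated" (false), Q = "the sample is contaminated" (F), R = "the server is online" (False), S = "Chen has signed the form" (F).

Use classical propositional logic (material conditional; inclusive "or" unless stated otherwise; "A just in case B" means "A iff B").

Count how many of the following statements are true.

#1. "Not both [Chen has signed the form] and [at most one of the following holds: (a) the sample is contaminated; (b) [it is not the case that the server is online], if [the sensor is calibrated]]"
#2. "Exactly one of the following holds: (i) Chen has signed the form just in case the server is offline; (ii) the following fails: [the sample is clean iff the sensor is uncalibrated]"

1

#1: Parsed as S ↑ (Q ↑ (P → ¬R))

¬R = ¬F = T
P → ¬R = F → T = T
Q ↑ (P → ¬R) = F ↑ T = T
S ↑ (Q ↑ (P → ¬R)) = F ↑ T = T
So #1 is true.

#2: In symbols: (S ↔ ¬R) ⊕ ¬(¬Q ↔ ¬P)

¬R = ¬F = T
S ↔ ¬R = F ↔ T = F
¬Q = ¬F = T
¬P = ¬F = T
¬Q ↔ ¬P = T ↔ T = T
¬(¬Q ↔ ¬P) = ¬T = F
(S ↔ ¬R) ⊕ ¬(¬Q ↔ ¬P) = F ⊕ F = F
Hence #2 is false.

1 of the 2 statements is true.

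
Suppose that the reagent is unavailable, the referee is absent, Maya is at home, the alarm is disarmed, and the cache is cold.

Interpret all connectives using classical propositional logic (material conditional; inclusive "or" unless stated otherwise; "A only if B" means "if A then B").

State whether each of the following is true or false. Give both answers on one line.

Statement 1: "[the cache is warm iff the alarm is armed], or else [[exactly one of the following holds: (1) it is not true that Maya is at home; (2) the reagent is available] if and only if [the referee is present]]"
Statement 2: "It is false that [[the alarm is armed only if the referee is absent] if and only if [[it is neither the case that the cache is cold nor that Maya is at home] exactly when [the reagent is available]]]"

Statement 1 T; Statement 2 F

Let U = "the cache is warm" (F), S = "the alarm is armed" (F), R = "Maya is at home" (T), P = "the reagent is available" (F), Q = "the referee is present" (F).

Statement 1: This is (U <-> S) | ((~R xor P) <-> Q).

U <-> S = F <-> F = T
~R = ~T = F
~R xor P = F xor F = F
(~R xor P) <-> Q = F <-> F = T
(U <-> S) | ((~R xor P) <-> Q) = T | T = T
So Statement 1 is true.

Statement 2: In symbols: ~((S -> ~Q) <-> ((~U nor R) <-> P))

~Q = ~F = T
S -> ~Q = F -> T = T
~U = ~F = T
~U nor R = T nor T = F
(~U nor R) <-> P = F <-> F = T
(S -> ~Q) <-> ((~U nor R) <-> P) = T <-> T = T
~((S -> ~Q) <-> ((~U nor R) <-> P)) = ~T = F
Thus Statement 2 is false.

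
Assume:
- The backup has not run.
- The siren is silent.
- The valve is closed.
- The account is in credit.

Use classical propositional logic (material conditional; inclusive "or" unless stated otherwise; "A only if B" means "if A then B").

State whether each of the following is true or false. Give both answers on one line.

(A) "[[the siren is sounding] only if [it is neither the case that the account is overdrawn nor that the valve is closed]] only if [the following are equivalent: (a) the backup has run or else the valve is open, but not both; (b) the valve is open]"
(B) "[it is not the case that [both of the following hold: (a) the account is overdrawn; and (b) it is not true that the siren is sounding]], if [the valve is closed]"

Let Q = "the siren is sounding" (False), S = "the account is overdrawn" (False), R = "the valve is open" (False), P = "the backup has run" (False).

(A): This is (Q -> (S nor not R)) -> ((P xor R) iff R).

not R = not False = True
S nor not R = False nor True = False
Q -> (S nor not R) = False -> False = True
P xor R = False xor False = False
(P xor R) iff R = False iff False = True
(Q -> (S nor not R)) -> ((P xor R) iff R) = True -> True = True
Thus (A) is true.

(B): Formalization: not R -> not (S and not Q)

not R = not False = True
not Q = not False = True
S and not Q = False and True = False
not (S and not Q) = not False = True
not R -> not (S and not Q) = True -> True = True
Hence (B) is true.

(A) T; (B) T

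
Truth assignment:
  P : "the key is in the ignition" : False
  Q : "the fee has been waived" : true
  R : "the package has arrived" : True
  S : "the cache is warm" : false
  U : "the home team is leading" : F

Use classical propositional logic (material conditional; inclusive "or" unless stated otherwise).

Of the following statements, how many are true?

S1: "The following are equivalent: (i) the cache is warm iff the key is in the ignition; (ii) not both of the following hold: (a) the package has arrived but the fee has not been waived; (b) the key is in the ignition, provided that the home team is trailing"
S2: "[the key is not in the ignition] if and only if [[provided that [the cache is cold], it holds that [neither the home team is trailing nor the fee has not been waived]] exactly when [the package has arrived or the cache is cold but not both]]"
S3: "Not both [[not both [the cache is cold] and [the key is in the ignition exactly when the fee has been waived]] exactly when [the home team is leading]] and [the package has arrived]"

3

S1: Parsed as (S <-> P) <-> ((R & ~Q) nand (~U -> P))

S <-> P = F <-> F = T
~Q = ~T = F
R & ~Q = T & F = F
~U = ~F = T
~U -> P = T -> F = F
(R & ~Q) nand (~U -> P) = F nand F = T
(S <-> P) <-> ((R & ~Q) nand (~U -> P)) = T <-> T = T
Hence S1 is true.

S2: Formalization: ~P <-> ((~S -> (~U nor ~Q)) <-> (R xor ~S))

~P = ~F = T
~S = ~F = T
~U = ~F = T
~Q = ~T = F
~U nor ~Q = T nor F = F
~S -> (~U nor ~Q) = T -> F = F
~S = ~F = T
R xor ~S = T xor T = F
(~S -> (~U nor ~Q)) <-> (R xor ~S) = F <-> F = T
~P <-> ((~S -> (~U nor ~Q)) <-> (R xor ~S)) = T <-> T = T
Hence S2 is true.

S3: Parsed as ((~S nand (P <-> Q)) <-> U) nand R

~S = ~F = T
P <-> Q = F <-> T = F
~S nand (P <-> Q) = T nand F = T
(~S nand (P <-> Q)) <-> U = T <-> F = F
((~S nand (P <-> Q)) <-> U) nand R = F nand T = T
So S3 is true.

True statements: 3.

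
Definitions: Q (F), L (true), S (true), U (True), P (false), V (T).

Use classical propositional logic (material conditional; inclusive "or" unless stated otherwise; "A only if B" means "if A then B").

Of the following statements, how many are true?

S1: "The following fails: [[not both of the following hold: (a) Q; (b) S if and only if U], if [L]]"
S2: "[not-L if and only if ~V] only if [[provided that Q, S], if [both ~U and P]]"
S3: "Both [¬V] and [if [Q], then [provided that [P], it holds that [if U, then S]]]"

S1: In symbols: not (L -> (Q nand (S iff U)))

S iff U = True iff True = True
Q nand (S iff U) = False nand True = True
L -> (Q nand (S iff U)) = True -> True = True
not (L -> (Q nand (S iff U))) = not True = False
So S1 is false.

S2: This is (not L iff not V) -> ((not U and P) -> (Q -> S)).

not L = not True = False
not V = not True = False
not L iff not V = False iff False = True
not U = not True = False
not U and P = False and False = False
Q -> S = False -> True = True
(not U and P) -> (Q -> S) = False -> True = True
(not L iff not V) -> ((not U and P) -> (Q -> S)) = True -> True = True
Hence S2 is true.

S3: Formalization: not V and (Q -> (P -> (U -> S)))

not V = not True = False
U -> S = True -> True = True
P -> (U -> S) = False -> True = True
Q -> (P -> (U -> S)) = False -> True = True
not V and (Q -> (P -> (U -> S))) = False and True = False
Hence S3 is false.

Count: 1.

1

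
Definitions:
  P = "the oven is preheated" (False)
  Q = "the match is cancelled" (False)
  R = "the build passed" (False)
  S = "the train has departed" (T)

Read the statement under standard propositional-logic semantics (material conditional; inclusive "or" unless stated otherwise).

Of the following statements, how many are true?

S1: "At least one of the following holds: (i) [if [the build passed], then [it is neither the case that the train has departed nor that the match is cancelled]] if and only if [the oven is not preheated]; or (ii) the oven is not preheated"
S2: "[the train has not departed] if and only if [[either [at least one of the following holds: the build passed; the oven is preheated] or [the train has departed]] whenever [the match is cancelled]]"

1

S1: In symbols: ((R -> (S nor Q)) iff not P) or not P

S nor Q = True nor False = False
R -> (S nor Q) = False -> False = True
not P = not False = True
(R -> (S nor Q)) iff not P = True iff True = True
not P = not False = True
((R -> (S nor Q)) iff not P) or not P = True or True = True
Thus S1 is true.

S2: This is not S iff (Q -> ((R or P) or S)).

not S = not True = False
R or P = False or False = False
(R or P) or S = False or True = True
Q -> ((R or P) or S) = False -> True = True
not S iff (Q -> ((R or P) or S)) = False iff True = False
So S2 is false.

True statements: 1 (S1).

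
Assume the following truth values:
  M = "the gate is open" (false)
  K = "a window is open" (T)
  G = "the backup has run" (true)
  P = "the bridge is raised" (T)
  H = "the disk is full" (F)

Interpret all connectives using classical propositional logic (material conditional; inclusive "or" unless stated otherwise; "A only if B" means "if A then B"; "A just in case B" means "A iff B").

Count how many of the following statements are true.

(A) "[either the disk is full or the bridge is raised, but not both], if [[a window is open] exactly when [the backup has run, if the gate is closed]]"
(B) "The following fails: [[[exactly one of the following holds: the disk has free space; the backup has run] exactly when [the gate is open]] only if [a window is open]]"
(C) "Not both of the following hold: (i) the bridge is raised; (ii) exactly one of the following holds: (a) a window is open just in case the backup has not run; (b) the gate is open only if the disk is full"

1

(A): This is (K ↔ (¬M → G)) → (H ⊕ P).

¬M = ¬F = T
¬M → G = T → T = T
K ↔ (¬M → G) = T ↔ T = T
H ⊕ P = F ⊕ T = T
(K ↔ (¬M → G)) → (H ⊕ P) = T → T = T
So (A) is true.

(B): This is ¬(((¬H ⊕ G) ↔ M) → K).

¬H = ¬F = T
¬H ⊕ G = T ⊕ T = F
(¬H ⊕ G) ↔ M = F ↔ F = T
((¬H ⊕ G) ↔ M) → K = T → T = T
¬(((¬H ⊕ G) ↔ M) → K) = ¬T = F
So (B) is false.

(C): Formalization: P ↑ ((K ↔ ¬G) ⊕ (M → H))

¬G = ¬T = F
K ↔ ¬G = T ↔ F = F
M → H = F → F = T
(K ↔ ¬G) ⊕ (M → H) = F ⊕ T = T
P ↑ ((K ↔ ¬G) ⊕ (M → H)) = T ↑ T = F
So (C) is false.

Count: 1.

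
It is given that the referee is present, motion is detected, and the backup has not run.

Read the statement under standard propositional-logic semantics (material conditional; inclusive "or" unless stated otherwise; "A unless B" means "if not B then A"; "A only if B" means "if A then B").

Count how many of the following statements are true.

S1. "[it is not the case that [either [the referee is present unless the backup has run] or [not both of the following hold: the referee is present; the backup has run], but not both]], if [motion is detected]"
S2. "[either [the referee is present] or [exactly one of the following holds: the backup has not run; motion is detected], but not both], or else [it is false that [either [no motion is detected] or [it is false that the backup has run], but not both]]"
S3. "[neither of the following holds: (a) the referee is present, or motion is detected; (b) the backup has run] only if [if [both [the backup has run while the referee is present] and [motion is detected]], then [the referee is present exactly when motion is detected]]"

3

Let G = "motion is detected" (True), D = "the referee is present" (True), L = "the backup has run" (False).

S1: Formalization: G -> not ((D or L) xor (D nand L))

D or L = True or False = True
D nand L = True nand False = True
(D or L) xor (D nand L) = True xor True = False
not ((D or L) xor (D nand L)) = not False = True
G -> not ((D or L) xor (D nand L)) = True -> True = True
So S1 is true.

S2: This is (D xor (not L xor G)) or not (not G xor not L).

not L = not False = True
not L xor G = True xor True = False
D xor (not L xor G) = True xor False = True
not G = not True = False
not L = not False = True
not G xor not L = False xor True = True
not (not G xor not L) = not True = False
(D xor (not L xor G)) or not (not G xor not L) = True or False = True
Hence S2 is true.

S3: This is ((D or G) nor L) -> (((L and D) and G) -> (D iff G)).

D or G = True or True = True
(D or G) nor L = True nor False = False
L and D = False and True = False
(L and D) and G = False and True = False
D iff G = True iff True = True
((L and D) and G) -> (D iff G) = False -> True = True
((D or G) nor L) -> (((L and D) and G) -> (D iff G)) = False -> True = True
Hence S3 is true.

Count: 3.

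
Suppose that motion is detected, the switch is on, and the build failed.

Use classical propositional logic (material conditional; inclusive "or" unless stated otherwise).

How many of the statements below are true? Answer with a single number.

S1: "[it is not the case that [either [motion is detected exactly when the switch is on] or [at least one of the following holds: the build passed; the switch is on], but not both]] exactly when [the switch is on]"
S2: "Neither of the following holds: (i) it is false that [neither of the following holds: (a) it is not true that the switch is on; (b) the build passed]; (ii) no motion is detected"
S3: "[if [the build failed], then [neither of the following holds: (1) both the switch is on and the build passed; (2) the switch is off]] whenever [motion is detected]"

Let P = "motion is detected" (T), R = "the switch is on" (T), W = "the build passed" (F).

S1: This is ~((P <-> R) xor (W | R)) <-> R.

P <-> R = T <-> T = T
W | R = F | T = T
(P <-> R) xor (W | R) = T xor T = F
~((P <-> R) xor (W | R)) = ~F = T
~((P <-> R) xor (W | R)) <-> R = T <-> T = T
So S1 is true.

S2: This is ~(~R nor W) nor ~P.

~R = ~T = F
~R nor W = F nor F = T
~(~R nor W) = ~T = F
~P = ~T = F
~(~R nor W) nor ~P = F nor F = T
Hence S2 is true.

S3: This is P -> (~W -> ((R & W) nor ~R)).

~W = ~F = T
R & W = T & F = F
~R = ~T = F
(R & W) nor ~R = F nor F = T
~W -> ((R & W) nor ~R) = T -> T = T
P -> (~W -> ((R & W) nor ~R)) = T -> T = T
So S3 is true.

True statements: 3.

3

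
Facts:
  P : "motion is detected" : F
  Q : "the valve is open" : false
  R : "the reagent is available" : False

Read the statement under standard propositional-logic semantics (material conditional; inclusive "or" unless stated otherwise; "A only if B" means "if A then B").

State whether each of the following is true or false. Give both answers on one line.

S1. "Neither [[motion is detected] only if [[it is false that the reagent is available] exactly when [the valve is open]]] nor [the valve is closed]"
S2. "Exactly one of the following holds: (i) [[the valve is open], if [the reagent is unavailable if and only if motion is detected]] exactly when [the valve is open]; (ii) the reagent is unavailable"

S1 F; S2 T

S1: Parsed as (P → (¬R ↔ Q)) ↓ ¬Q

¬R = ¬F = T
¬R ↔ Q = T ↔ F = F
P → (¬R ↔ Q) = F → F = T
¬Q = ¬F = T
(P → (¬R ↔ Q)) ↓ ¬Q = T ↓ T = F
So S1 is false.

S2: Parsed as (((¬R ↔ P) → Q) ↔ Q) ⊕ ¬R

¬R = ¬F = T
¬R ↔ P = T ↔ F = F
(¬R ↔ P) → Q = F → F = T
((¬R ↔ P) → Q) ↔ Q = T ↔ F = F
¬R = ¬F = T
(((¬R ↔ P) → Q) ↔ Q) ⊕ ¬R = F ⊕ T = T
Hence S2 is true.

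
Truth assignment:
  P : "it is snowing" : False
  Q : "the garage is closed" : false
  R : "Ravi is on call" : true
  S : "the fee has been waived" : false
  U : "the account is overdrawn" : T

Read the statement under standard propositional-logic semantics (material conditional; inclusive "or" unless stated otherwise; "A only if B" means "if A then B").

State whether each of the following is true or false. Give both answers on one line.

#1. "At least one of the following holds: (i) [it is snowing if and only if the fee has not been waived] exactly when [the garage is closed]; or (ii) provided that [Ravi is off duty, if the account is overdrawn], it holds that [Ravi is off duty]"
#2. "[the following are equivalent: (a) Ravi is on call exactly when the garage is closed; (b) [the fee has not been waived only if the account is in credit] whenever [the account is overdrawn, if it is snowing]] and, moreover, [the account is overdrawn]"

#1: Formalization: ((P iff not S) iff Q) or ((U -> not R) -> not R)

not S = not False = True
P iff not S = False iff True = False
(P iff not S) iff Q = False iff False = True
not R = not True = False
U -> not R = True -> False = False
not R = not True = False
(U -> not R) -> not R = False -> False = True
((P iff not S) iff Q) or ((U -> not R) -> not R) = True or True = True
So #1 is true.

#2: This is ((R iff Q) iff ((P -> U) -> (not S -> not U))) and U.

R iff Q = True iff False = False
P -> U = False -> True = True
not S = not False = True
not U = not True = False
not S -> not U = True -> False = False
(P -> U) -> (not S -> not U) = True -> False = False
(R iff Q) iff ((P -> U) -> (not S -> not U)) = False iff False = True
((R iff Q) iff ((P -> U) -> (not S -> not U))) and U = True and True = True
Thus #2 is true.

#1 true / #2 true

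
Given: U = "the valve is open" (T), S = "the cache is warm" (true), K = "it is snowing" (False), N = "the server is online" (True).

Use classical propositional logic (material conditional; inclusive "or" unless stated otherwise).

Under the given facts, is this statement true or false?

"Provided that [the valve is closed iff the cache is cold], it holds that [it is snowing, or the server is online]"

The statement is true.

In symbols: (not U iff not S) -> (K or N)

not U = not True = False
not S = not True = False
not U iff not S = False iff False = True
K or N = False or True = True
(not U iff not S) -> (K or N) = True -> True = True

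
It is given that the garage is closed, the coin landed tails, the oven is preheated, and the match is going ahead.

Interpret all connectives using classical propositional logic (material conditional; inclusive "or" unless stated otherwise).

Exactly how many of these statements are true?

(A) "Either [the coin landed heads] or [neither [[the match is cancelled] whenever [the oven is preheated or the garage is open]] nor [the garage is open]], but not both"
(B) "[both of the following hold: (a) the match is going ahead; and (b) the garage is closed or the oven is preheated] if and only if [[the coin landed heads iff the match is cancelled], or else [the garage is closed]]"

Let Q = "the coin landed heads" (False), R = "the oven is preheated" (True), P = "the garage is closed" (True), S = "the match is cancelled" (False).

(A): Formalization: Q xor (((R or not P) -> S) nor not P)

not P = not True = False
R or not P = True or False = True
(R or not P) -> S = True -> False = False
not P = not True = False
((R or not P) -> S) nor not P = False nor False = True
Q xor (((R or not P) -> S) nor not P) = False xor True = True
So (A) is true.

(B): In symbols: (not S and (P or R)) iff ((Q iff S) or P)

not S = not False = True
P or R = True or True = True
not S and (P or R) = True and True = True
Q iff S = False iff False = True
(Q iff S) or P = True or True = True
(not S and (P or R)) iff ((Q iff S) or P) = True iff True = True
So (B) is true.

2 of the 2 statements are true ((A), (B)).

2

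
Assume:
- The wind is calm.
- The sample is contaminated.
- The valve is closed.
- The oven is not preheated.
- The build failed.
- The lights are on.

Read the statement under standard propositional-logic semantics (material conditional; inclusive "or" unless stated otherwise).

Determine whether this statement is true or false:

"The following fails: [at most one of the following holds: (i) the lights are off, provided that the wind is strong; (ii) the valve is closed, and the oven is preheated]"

The statement is false.

Let Q = "the wind is strong" (F), P = "the lights are on" (T), H = "the valve is open" (F), N = "the oven is preheated" (F).
In symbols: ¬((Q → ¬P) ↑ (¬H ∧ N))

¬P = ¬T = F
Q → ¬P = F → F = T
¬H = ¬F = T
¬H ∧ N = T ∧ F = F
(Q → ¬P) ↑ (¬H ∧ N) = T ↑ F = T
¬((Q → ¬P) ↑ (¬H ∧ N)) = ¬T = F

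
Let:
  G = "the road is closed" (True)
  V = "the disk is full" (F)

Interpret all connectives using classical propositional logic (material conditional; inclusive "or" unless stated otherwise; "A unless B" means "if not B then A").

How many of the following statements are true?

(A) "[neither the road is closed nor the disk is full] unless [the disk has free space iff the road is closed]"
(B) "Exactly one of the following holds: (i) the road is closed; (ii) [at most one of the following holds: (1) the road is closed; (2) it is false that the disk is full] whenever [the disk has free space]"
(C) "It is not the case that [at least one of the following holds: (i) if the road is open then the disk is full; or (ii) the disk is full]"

2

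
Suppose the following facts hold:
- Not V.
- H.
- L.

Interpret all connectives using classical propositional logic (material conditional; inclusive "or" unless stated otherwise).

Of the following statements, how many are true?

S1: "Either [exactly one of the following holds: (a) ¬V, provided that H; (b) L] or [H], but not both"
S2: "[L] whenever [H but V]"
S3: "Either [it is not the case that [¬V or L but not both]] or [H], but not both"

2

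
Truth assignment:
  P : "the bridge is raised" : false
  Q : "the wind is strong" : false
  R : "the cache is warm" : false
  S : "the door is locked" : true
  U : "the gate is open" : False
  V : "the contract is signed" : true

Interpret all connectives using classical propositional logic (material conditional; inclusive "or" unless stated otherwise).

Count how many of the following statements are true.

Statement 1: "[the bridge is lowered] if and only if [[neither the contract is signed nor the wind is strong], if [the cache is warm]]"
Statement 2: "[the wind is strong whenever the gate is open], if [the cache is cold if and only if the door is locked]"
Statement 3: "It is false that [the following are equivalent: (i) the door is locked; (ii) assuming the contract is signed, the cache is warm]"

3

Statement 1: In symbols: ~P <-> (R -> (V nor Q))

~P = ~F = T
V nor Q = T nor F = F
R -> (V nor Q) = F -> F = T
~P <-> (R -> (V nor Q)) = T <-> T = T
Hence Statement 1 is true.

Statement 2: In symbols: (~R <-> S) -> (U -> Q)

~R = ~F = T
~R <-> S = T <-> T = T
U -> Q = F -> F = T
(~R <-> S) -> (U -> Q) = T -> T = T
So Statement 2 is true.

Statement 3: In symbols: ~(S <-> (V -> R))

V -> R = T -> F = F
S <-> (V -> R) = T <-> F = F
~(S <-> (V -> R)) = ~F = T
So Statement 3 is true.

3 of the 3 statements are true (Statement 1, Statement 2, Statement 3).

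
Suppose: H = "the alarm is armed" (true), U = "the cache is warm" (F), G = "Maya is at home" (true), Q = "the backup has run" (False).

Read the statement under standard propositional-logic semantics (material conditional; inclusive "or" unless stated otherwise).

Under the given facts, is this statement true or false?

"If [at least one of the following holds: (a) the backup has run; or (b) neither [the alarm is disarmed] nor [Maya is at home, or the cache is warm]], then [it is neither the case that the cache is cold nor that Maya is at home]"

Values: Q=F, H=T, G=T, U=F.
In symbols: (Q | (~H nor (G | U))) -> (~U nor G)

~H = ~T = F
G | U = T | F = T
~H nor (G | U) = F nor T = F
Q | (~H nor (G | U)) = F | F = F
~U = ~F = T
~U nor G = T nor T = F
(Q | (~H nor (G | U))) -> (~U nor G) = F -> F = T

True.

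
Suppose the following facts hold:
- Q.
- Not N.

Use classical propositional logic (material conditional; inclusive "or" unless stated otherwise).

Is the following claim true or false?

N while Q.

False.

This is N & Q.

N & Q = F & T = F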